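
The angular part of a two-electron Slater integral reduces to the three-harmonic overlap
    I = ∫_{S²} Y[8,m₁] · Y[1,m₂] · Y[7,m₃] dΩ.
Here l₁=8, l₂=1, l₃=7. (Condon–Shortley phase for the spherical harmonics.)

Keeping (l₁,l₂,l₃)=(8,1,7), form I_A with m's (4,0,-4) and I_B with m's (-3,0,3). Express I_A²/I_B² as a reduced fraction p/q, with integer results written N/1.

l's match ⇒ only the (l;m) 3-j factors differ between A and B.
A: triangle coeff Δ(8,1,7) = 1/2040; Σ_t [1,1]: t=1:−1/239500800 = -1/239500800; (3j)²=2/85 [(8 1 7; 4 0 -4)], sign=+1
B: triangle coeff Δ(8,1,7) = 1/2040; Σ_t [1,1]: t=1:−1/87091200 = -1/87091200; (3j)²=11/408 [(8 1 7; -3 0 3)], sign=-1
I_A²/I_B² = (2/85)/(11/408) = 48/55

48/55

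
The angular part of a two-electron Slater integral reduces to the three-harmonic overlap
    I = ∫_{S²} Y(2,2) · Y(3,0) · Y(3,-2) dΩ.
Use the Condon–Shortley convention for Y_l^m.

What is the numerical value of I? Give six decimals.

Checks pass: Σm=0; 8 even; l₃=3∈[1,5].
(2·2+1)(2·3+1)(2·3+1) = 245
Δ: 2! 2! 4! / 9! → 1/3780
sum: t=0:+1/24 t=1:−1/4 t=2:+1/24 = -1/6
3j²(2 3 3; 0 0 0) = Δ·Π!·Σ² = 4/105  (sign +1)
sum: t=0:+1/24 = 1/24
3j²(2 3 3; 2 0 -2) = Δ·Π!·Σ² = 1/21  (sign -1)
combine: 4πI² = 245·4/105·1/21 = 4/9
take √, sign -1: I = -0.18806319

-0.188063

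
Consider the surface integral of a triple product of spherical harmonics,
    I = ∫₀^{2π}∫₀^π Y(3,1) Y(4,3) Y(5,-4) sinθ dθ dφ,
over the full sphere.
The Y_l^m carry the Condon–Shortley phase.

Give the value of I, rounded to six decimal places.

Rules hold: Σm=0, L=12 even, 1≤5≤7.
N = 7·9·11 = 693
Δ = 2!·4!·6!/13! = 1/180180
Racah Σ t=0..2: t=0:+1/576 t=1:−1/144 t=2:+1/576 = -1/288
⇒ 3j(3 4 5; 0 0 0)² = 20/1001, sgn +1
Racah Σ t=1..2: t=1:−1/4320 t=2:+1/5760 = -1/17280
⇒ 3j(3 4 5; 1 3 -4)² = 7/4290, sgn +1
4πI² = N·(3j₀)²·(3jₘ)² = 42/1859
I = +1·√(0.0225928/4π) = 0.04240138

0.042401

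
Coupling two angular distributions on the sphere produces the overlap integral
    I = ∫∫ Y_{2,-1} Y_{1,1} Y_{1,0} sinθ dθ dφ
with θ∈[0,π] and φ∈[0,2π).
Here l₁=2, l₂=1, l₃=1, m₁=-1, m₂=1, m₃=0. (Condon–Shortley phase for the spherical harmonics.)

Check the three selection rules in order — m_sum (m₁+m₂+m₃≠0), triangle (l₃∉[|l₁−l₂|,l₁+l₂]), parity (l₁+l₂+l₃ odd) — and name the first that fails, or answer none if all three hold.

none

m₁+m₂+m₃ = -1 + 1 + 0 = 0  ✓
triangle: |2−1|=1 ≤ l₃=1 ≤ 2+1=3  ✓
parity: l₁+l₂+l₃ = 4 is even  ✓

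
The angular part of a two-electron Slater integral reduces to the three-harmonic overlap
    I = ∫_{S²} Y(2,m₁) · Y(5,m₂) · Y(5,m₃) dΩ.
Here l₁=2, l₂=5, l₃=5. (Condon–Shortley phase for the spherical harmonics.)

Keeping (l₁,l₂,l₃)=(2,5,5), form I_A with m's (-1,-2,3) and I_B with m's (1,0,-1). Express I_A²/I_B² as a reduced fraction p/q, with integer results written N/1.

Same 2,5,5: normalisation and zero-m 3j drop out of the ratio.
A: Δ: 2! 2! 8! / 13! → 1/38610; sum: t=1:−1/2880 t=2:+1/10080 = -1/4032; 3j²(2 5 5; -1 -2 3) = Δ·Π!·Σ² = 10/429  (sign -1)
B: Δ: 2! 2! 8! / 13! → 1/38610; sum: t=0:+1/1440 t=1:−1/1152 = -1/5760; 3j²(2 5 5; 1 0 -1) = Δ·Π!·Σ² = 1/858  (sign -1)
I_A²/I_B² = (10/429)/(1/858) = 20/1

20/1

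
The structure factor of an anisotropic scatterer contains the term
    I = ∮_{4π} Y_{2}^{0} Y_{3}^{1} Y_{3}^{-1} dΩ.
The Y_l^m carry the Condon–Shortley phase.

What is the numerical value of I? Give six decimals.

Rules hold: Σm=0, L=8 even, 1≤3≤5.
N = 5·7·7 = 245
Δ = 2!·2!·4!/9! = 1/3780
Racah Σ t=0..2: t=0:+1/24 t=1:−1/4 t=2:+1/24 = -1/6
⇒ 3j(2 3 3; 0 0 0)² = 4/105, sgn +1
Racah Σ t=0..2: t=0:+1/96 t=1:−1/6 t=2:+1/16 = -3/32
⇒ 3j(2 3 3; 0 1 -1)² = 3/140, sgn -1
4πI² = N·(3j₀)²·(3jₘ)² = 1/5
I = -1·√(0.2/4π) = -0.12615663

-0.126157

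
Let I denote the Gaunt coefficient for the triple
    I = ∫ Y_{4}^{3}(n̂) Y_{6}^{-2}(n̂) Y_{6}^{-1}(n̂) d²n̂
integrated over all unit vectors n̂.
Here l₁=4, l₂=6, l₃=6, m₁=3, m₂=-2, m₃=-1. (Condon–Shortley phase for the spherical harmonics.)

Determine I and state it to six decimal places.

Rules hold: Σm=0, L=16 even, 2≤6≤10.
N = 9·13·13 = 1521
Δ = 4!·4!·8!/17! = 1/15315300
Racah Σ t=0..4: t=0:+1/829440 t=1:−1/25920 t=2:+1/9216 t=3:−1/25920 t=4:+1/829440 = 7/207360
⇒ 3j(4 6 6; 0 0 0)² = 28/2431, sgn +1
Racah Σ t=0..1: t=0:+1/82944 t=1:−1/103680 = 1/414720
⇒ 3j(4 6 6; 3 -2 -1)² = 49/43758, sgn -1
4πI² = N·(3j₀)²·(3jₘ)² = 686/34969
I = -1·√(0.0196174/4π) = -0.03951077

-0.039511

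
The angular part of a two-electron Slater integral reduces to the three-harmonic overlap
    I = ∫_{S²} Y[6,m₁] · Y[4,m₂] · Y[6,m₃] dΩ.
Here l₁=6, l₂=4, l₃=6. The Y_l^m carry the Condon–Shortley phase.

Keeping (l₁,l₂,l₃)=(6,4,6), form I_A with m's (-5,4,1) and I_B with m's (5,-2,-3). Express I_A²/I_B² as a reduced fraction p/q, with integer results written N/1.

35/72

Same 6,4,6: normalisation and zero-m 3j drop out of the ratio.
A: Δ: 4! 8! 4! / 17! → 1/15315300; sum: t=4:+1/2903040 = 1/2903040; 3j²(6 4 6; -5 4 1) = Δ·Π!·Σ² = 5/663  (sign -1)
B: Δ: 4! 8! 4! / 17! → 1/15315300; sum: t=0:+1/483840 t=1:−1/1451520 = 1/725760; 3j²(6 4 6; 5 -2 -3) = Δ·Π!·Σ² = 24/1547  (sign -1)
I_A²/I_B² = (5/663)/(24/1547) = 35/72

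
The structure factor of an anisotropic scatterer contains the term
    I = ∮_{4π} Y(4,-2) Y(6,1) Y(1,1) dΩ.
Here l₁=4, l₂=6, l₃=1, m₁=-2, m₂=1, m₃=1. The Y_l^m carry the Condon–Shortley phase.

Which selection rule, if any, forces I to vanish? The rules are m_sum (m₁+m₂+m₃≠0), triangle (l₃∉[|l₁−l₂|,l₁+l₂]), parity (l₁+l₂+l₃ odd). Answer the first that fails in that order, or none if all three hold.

triangle

Σmᵢ = 0  ✓
l₃∈[|l₁−l₂|,l₁+l₂]=[2,10], have l₃=1  ✗
Σlᵢ = 11 ⇒ odd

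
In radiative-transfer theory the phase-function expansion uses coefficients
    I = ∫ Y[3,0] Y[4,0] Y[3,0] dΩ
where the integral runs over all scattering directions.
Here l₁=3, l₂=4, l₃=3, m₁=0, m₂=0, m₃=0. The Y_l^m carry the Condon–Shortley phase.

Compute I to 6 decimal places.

Checks pass: Σm=0; 10 even; l₃=3∈[1,7].
(2·3+1)(2·4+1)(2·3+1) = 441
Δ: 4! 2! 4! / 11! → 1/34650
sum: t=1:−1/72 t=2:+1/16 t=3:−1/72 = 5/144
3j²(3 4 3; 0 0 0) = Δ·Π!·Σ² = 2/77  (sign -1)
(m-triple is (0,0,0) — same symbol as above.)
combine: 4πI² = 441·2/77·2/77 = 36/121
take √, sign +1: I = 0.15386989

0.153870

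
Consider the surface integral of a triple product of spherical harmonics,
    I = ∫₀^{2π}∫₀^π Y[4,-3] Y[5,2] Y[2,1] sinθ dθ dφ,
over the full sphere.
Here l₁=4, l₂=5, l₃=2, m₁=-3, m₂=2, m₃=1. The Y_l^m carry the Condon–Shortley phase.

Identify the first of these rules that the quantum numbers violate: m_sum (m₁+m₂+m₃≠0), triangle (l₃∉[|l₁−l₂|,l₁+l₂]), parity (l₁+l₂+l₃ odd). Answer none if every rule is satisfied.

parity

m₁+m₂+m₃ = -3 + 2 + 1 = 0  ✓
triangle: |4−5|=1 ≤ l₃=2 ≤ 4+5=9  ✓
parity: l₁+l₂+l₃ = 11 is odd  ✗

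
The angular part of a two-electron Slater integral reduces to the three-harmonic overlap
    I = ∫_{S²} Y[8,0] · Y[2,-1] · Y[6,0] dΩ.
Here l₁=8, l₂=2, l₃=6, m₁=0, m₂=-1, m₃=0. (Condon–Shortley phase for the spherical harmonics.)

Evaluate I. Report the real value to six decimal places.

0.000000

0 − 1 + 0 = -1 ≠ 0: azimuthal integral kills it; I = 0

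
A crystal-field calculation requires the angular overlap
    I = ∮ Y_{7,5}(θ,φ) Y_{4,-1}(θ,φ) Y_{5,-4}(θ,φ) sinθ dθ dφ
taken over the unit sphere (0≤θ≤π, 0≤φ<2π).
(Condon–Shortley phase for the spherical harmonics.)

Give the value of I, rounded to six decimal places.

0.077064

Checks pass: Σm=0; 16 even; l₃=5∈[3,11].
(2·7+1)(2·4+1)(2·5+1) = 1485
Δ: 6! 8! 2! / 17! → 1/6126120
sum: t=2:+1/69120 t=3:−1/20736 t=4:+1/69120 = -1/51840
3j²(7 4 5; 0 0 0) = Δ·Π!·Σ² = 280/21879  (sign +1)
sum: t=1:−1/1209600 t=2:+1/1935360 = -1/3225600
3j²(7 4 5; 5 -1 -4) = Δ·Π!·Σ² = 243/61880  (sign +1)
combine: 4πI² = 1485·280/21879·243/61880 = 3645/48841
take √, sign +1: I = 0.07706400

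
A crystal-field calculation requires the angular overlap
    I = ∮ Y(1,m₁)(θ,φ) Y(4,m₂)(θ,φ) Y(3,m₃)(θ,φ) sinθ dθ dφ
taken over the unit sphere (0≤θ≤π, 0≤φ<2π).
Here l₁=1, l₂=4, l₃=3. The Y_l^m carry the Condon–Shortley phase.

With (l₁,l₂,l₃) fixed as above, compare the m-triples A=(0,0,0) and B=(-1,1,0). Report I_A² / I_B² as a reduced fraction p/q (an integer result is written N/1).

Shared (l₁,l₂,l₃)=(1,4,3): N and (l;000)² cancel in I_A²/I_B².
A: Δ = 2!·0!·6!/9! = 1/252; Racah Σ t=1..1: t=1:−1/36 = -1/36; ⇒ 3j(1 4 3; 0 0 0)² = 4/63, sgn +1
B: Δ = 2!·0!·6!/9! = 1/252; Racah Σ t=2..2: t=2:+1/72 = 1/72; ⇒ 3j(1 4 3; -1 1 0)² = 5/126, sgn -1
I_A²/I_B² = (4/63)/(5/126) = 8/5

8/5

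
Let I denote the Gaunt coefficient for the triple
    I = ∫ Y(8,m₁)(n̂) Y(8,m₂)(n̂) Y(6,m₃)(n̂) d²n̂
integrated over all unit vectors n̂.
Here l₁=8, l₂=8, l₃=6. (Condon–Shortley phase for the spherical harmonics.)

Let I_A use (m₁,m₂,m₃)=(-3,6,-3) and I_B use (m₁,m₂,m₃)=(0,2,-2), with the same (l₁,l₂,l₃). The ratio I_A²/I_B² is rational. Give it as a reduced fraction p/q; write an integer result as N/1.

9/104

Same 8,8,6: normalisation and zero-m 3j drop out of the ratio.
A: Δ: 10! 6! 6! / 23! → 1/13742520792; sum: t=8:+1/2090188800 t=9:−1/2090188800 t=10:+1/20901888000 = 1/20901888000; 3j²(8 8 6; -3 6 -3) = Δ·Π!·Σ² = 9/29716  (sign -1)
B: Δ: 10! 6! 6! / 23! → 1/13742520792; sum: t=4:+1/597196800 t=5:−1/62208000 t=6:+1/39813120 t=7:−1/130636800 t=8:+1/2786918400 = 143/41803776000; 3j²(8 8 6; 0 2 -2) = Δ·Π!·Σ² = 26/7429  (sign +1)
I_A²/I_B² = (9/29716)/(26/7429) = 9/104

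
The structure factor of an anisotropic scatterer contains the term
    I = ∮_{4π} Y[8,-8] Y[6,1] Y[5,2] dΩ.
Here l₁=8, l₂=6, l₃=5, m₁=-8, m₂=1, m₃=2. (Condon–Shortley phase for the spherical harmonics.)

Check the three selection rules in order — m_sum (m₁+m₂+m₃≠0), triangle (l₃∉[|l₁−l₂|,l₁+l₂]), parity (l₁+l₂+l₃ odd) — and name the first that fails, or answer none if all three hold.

m₁+m₂+m₃ = -8 + 1 + 2 = -5  ✗
triangle: |8−6|=2 ≤ l₃=5 ≤ 8+6=14
parity: l₁+l₂+l₃ = 19 is odd

m_sum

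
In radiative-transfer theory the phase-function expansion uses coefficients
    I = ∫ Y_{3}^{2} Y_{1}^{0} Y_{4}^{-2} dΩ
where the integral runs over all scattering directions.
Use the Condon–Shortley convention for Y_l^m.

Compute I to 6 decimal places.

0.213244

m-sum 0 ✓  L=8 even ✓  2≤4≤4 ✓
Π(2lᵢ+1) = 7×3×9 = 189
triangle coeff Δ(3,1,4) = 1/252
Σ_t [0,0]: t=0:+1/36 = 1/36
(3j)²=4/63 [(3 1 4; 0 0 0)], sign=+1
Σ_t [0,0]: t=0:+1/120 = 1/120
(3j)²=1/21 [(3 1 4; 2 0 -2)], sign=+1
⇒ 4πI² = 4/7
I = (+1)√(4/7/(4π)) = 0.21324362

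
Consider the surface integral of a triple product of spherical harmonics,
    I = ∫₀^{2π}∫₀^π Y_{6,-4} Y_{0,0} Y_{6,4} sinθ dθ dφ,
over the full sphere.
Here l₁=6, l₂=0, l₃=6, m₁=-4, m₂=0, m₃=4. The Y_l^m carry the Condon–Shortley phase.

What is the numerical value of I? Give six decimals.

0.282095

Rules hold: Σm=0, L=12 even, 6≤6≤6.
N = 13·1·13 = 169
Δ = 0!·12!·0!/13! = 1/13
Racah Σ t=0..0: t=0:+1/518400 = 1/518400
⇒ 3j(6 0 6; 0 0 0)² = 1/13, sgn +1
Racah Σ t=0..0: t=0:+1/7257600 = 1/7257600
⇒ 3j(6 0 6; -4 0 4)² = 1/13, sgn +1
4πI² = N·(3j₀)²·(3jₘ)² = 1/1
I = +1·√(1/4π) = 0.28209479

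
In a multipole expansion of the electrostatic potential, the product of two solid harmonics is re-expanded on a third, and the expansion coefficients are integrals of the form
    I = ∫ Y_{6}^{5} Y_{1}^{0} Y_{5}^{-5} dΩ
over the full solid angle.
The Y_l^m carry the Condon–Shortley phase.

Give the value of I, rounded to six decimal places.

Checks pass: Σm=0; 12 even; l₃=5∈[5,7].
(2·6+1)(2·1+1)(2·5+1) = 429
Δ: 2! 10! 0! / 13! → 1/858
sum: t=1:−1/14400 = -1/14400
3j²(6 1 5; 0 0 0) = Δ·Π!·Σ² = 6/143  (sign +1)
sum: t=1:−1/3628800 = -1/3628800
3j²(6 1 5; 5 0 -5) = Δ·Π!·Σ² = 1/78  (sign -1)
combine: 4πI² = 429·6/143·1/78 = 3/13
take √, sign -1: I = -0.13551395

-0.135514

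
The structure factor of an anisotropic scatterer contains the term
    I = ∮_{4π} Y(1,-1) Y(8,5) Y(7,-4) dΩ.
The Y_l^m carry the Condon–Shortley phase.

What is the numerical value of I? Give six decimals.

Rules hold: Σm=0, L=16 even, 7≤7≤9.
N = 3·17·15 = 765
Δ = 2!·0!·14!/17! = 1/2040
Racah Σ t=1..1: t=1:−1/25401600 = -1/25401600
⇒ 3j(1 8 7; 0 0 0)² = 8/255, sgn +1
Racah Σ t=2..2: t=2:+1/479001600 = 1/479001600
⇒ 3j(1 8 7; -1 5 -4)² = 13/340, sgn -1
4πI² = N·(3j₀)²·(3jₘ)² = 78/85
I = -1·√(0.917647/4π) = -0.27022959

-0.270230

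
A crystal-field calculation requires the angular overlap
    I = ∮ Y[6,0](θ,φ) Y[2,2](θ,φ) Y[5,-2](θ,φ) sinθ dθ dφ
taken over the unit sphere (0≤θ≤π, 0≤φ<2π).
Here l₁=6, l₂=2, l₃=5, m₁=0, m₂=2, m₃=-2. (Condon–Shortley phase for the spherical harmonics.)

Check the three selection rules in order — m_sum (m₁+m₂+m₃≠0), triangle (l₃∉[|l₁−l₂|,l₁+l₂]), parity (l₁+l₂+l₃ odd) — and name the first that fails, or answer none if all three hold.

parity

Σmᵢ = 0  ✓
l₃∈[|l₁−l₂|,l₁+l₂]=[4,8], have l₃=5  ✓
Σlᵢ = 13 ⇒ odd  ✗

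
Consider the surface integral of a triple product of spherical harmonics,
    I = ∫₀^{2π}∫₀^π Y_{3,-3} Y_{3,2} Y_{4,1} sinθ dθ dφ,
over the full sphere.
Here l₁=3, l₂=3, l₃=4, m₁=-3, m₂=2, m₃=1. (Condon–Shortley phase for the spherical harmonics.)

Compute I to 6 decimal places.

Rules hold: Σm=0, L=10 even, 0≤4≤6.
N = 7·7·9 = 441
Δ = 2!·4!·4!/11! = 1/34650
Racah Σ t=0..2: t=0:+1/72 t=1:−1/16 t=2:+1/72 = -5/144
⇒ 3j(3 3 4; 0 0 0)² = 2/77, sgn -1
Racah Σ t=2..2: t=2:+1/288 = 1/288
⇒ 3j(3 3 4; -3 2 1)² = 5/231, sgn -1
4πI² = N·(3j₀)²·(3jₘ)² = 30/121
I = +1·√(0.247934/4π) = 0.14046335

0.140463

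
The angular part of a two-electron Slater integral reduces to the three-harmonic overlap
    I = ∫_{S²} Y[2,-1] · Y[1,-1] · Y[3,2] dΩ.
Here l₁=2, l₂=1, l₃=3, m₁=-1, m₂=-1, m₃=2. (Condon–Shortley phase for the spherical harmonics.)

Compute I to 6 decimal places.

Checks pass: Σm=0; 6 even; l₃=3∈[1,3].
(2·2+1)(2·1+1)(2·3+1) = 105
Δ: 0! 4! 2! / 7! → 1/105
sum: t=0:+1/4 = 1/4
3j²(2 1 3; 0 0 0) = Δ·Π!·Σ² = 3/35  (sign -1)
sum: t=0:+1/12 = 1/12
3j²(2 1 3; -1 -1 2) = Δ·Π!·Σ² = 2/21  (sign -1)
combine: 4πI² = 105·3/35·2/21 = 6/7
take √, sign +1: I = 0.26116903

0.261169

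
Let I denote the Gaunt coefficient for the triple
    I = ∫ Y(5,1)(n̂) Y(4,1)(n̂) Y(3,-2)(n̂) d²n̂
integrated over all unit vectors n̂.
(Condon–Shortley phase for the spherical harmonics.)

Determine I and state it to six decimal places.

0.138239

Rules hold: Σm=0, L=12 even, 1≤3≤9.
N = 11·9·7 = 693
Δ = 6!·4!·2!/13! = 1/180180
Racah Σ t=2..4: t=2:+1/576 t=3:−1/144 t=4:+1/576 = -1/288
⇒ 3j(5 4 3; 0 0 0)² = 20/1001, sgn +1
Racah Σ t=3..4: t=3:−1/432 t=4:+1/1152 = -5/3456
⇒ 3j(5 4 3; 1 1 -2)² = 625/36036, sgn +1
4πI² = N·(3j₀)²·(3jₘ)² = 3125/13013
I = +1·√(0.240144/4π) = 0.13823925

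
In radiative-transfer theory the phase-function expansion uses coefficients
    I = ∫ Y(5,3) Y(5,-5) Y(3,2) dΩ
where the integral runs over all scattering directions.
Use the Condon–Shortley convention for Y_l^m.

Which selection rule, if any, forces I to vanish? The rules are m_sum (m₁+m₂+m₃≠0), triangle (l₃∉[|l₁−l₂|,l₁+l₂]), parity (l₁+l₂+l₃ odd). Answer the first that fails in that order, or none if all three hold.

azimuthal sum: 3 − 5 + 2 = 0  ✓
0 ≤ 3 ≤ 10 (triangle on l)  ✓
L = 5 + 5 + 3 = 13 (odd)  ✗

parity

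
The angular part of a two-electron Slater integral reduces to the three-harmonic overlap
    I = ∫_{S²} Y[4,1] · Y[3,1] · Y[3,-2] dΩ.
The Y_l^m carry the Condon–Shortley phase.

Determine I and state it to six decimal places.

m-sum 0 ✓  L=10 even ✓  1≤3≤7 ✓
Π(2lᵢ+1) = 9×7×7 = 441
triangle coeff Δ(4,3,3) = 1/34650
Σ_t [1,3]: t=1:−1/72 t=2:+1/16 t=3:−1/72 = 5/144
(3j)²=2/77 [(4 3 3; 0 0 0)], sign=-1
Σ_t [2,3]: t=2:+1/48 t=3:−1/144 = 1/72
(3j)²=16/693 [(4 3 3; 1 1 -2)], sign=-1
⇒ 4πI² = 32/121
I = (+1)√(32/121/(4π)) = 0.14506992

0.145070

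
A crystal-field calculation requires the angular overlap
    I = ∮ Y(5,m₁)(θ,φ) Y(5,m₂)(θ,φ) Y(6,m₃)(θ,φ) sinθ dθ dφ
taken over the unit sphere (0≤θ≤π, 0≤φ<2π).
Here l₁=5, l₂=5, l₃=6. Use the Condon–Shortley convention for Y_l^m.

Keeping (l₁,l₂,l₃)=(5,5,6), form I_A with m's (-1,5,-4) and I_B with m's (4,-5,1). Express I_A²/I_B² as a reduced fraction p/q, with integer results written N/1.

25/7

Shared (l₁,l₂,l₃)=(5,5,6): N and (l;000)² cancel in I_A²/I_B².
A: Δ = 4!·6!·6!/17! = 1/28588560; Racah Σ t=4..4: t=4:+1/829440 = 1/829440; ⇒ 3j(5 5 6; -1 5 -4)² = 225/9724, sgn +1
B: Δ = 4!·6!·6!/17! = 1/28588560; Racah Σ t=0..0: t=0:+1/2073600 = 1/2073600; ⇒ 3j(5 5 6; 4 -5 1)² = 63/9724, sgn -1
I_A²/I_B² = (225/9724)/(63/9724) = 25/7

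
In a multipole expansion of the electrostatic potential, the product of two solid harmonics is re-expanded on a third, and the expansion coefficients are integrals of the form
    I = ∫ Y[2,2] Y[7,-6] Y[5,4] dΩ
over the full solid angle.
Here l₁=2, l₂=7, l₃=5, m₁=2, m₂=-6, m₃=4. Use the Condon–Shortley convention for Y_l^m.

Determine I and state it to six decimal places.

0.303018

m-sum 0 ✓  L=14 even ✓  5≤5≤9 ✓
Π(2lᵢ+1) = 5×15×11 = 825
triangle coeff Δ(2,7,5) = 1/15015
Σ_t [2,2]: t=2:+1/57600 = 1/57600
(3j)²=21/715 [(2 7 5; 0 0 0)], sign=-1
Σ_t [0,0]: t=0:+1/8709120 = 1/8709120
(3j)²=1/21 [(2 7 5; 2 -6 4)], sign=-1
⇒ 4πI² = 15/13
I = (+1)√(15/13/(4π)) = 0.30301841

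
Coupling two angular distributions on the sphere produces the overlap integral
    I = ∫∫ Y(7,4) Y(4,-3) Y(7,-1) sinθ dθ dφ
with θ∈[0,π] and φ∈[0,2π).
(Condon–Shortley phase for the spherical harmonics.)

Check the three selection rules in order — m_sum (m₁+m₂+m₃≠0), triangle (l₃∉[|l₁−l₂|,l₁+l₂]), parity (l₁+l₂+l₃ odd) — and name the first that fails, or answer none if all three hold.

m₁+m₂+m₃ = 4 − 3 − 1 = 0  ✓
triangle: |7−4|=3 ≤ l₃=7 ≤ 7+4=11  ✓
parity: l₁+l₂+l₃ = 18 is even  ✓

none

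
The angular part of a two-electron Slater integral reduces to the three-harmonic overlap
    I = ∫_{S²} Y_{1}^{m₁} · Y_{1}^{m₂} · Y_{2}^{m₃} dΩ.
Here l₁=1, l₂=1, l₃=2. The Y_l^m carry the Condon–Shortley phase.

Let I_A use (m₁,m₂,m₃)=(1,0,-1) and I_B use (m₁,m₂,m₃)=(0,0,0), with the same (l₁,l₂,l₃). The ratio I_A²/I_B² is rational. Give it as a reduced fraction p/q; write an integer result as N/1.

3/4

Same 1,1,2: normalisation and zero-m 3j drop out of the ratio.
A: Δ: 0! 2! 2! / 5! → 1/30; sum: t=0:+1/2 = 1/2; 3j²(1 1 2; 1 0 -1) = Δ·Π!·Σ² = 1/10  (sign -1)
B: Δ: 0! 2! 2! / 5! → 1/30; sum: t=0:+1/1 = 1/1; 3j²(1 1 2; 0 0 0) = Δ·Π!·Σ² = 2/15  (sign +1)
I_A²/I_B² = (1/10)/(2/15) = 3/4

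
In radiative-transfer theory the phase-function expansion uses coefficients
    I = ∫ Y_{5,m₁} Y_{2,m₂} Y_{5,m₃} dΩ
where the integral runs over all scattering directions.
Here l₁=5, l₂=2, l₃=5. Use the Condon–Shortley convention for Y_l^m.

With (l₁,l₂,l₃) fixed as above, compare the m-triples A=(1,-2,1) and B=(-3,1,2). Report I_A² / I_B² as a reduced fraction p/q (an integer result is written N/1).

l's match ⇒ only the (l;m) 3-j factors differ between A and B.
A: triangle coeff Δ(5,2,5) = 1/38610; Σ_t [0,0]: t=0:+1/2304 = 1/2304; (3j)²=5/143 [(5 2 5; 1 -2 1)], sign=+1
B: triangle coeff Δ(5,2,5) = 1/38610; Σ_t [1,2]: t=1:−1/10080 t=2:+1/2880 = 1/4032; (3j)²=10/429 [(5 2 5; -3 1 2)], sign=-1
I_A²/I_B² = (5/143)/(10/429) = 3/2

3/2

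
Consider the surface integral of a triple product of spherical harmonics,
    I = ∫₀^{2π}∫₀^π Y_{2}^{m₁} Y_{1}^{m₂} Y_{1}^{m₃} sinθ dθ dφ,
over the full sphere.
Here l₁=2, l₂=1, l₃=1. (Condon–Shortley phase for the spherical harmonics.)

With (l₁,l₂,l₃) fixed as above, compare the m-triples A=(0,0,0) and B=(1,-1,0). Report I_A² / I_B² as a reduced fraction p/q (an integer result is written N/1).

l's match ⇒ only the (l;m) 3-j factors differ between A and B.
A: triangle coeff Δ(2,1,1) = 1/30; Σ_t [1,1]: t=1:−1/1 = -1/1; (3j)²=2/15 [(2 1 1; 0 0 0)], sign=+1
B: triangle coeff Δ(2,1,1) = 1/30; Σ_t [0,0]: t=0:+1/2 = 1/2; (3j)²=1/10 [(2 1 1; 1 -1 0)], sign=-1
I_A²/I_B² = (2/15)/(1/10) = 4/3

4/3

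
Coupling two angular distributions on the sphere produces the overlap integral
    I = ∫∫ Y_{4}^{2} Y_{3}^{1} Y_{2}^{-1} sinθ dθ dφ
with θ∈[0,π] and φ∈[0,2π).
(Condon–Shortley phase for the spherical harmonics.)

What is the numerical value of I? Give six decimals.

m-sum = 2 + 1 − 1 = 2 ≠ 0 ⇒ I = 0

0.000000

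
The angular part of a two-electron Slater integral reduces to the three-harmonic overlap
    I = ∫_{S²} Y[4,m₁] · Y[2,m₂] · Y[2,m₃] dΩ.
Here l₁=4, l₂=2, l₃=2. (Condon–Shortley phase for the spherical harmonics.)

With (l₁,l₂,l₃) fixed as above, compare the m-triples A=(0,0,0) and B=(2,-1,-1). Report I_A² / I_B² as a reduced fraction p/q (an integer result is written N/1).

Same 4,2,2: normalisation and zero-m 3j drop out of the ratio.
A: Δ: 4! 4! 0! / 9! → 1/630; sum: t=2:+1/16 = 1/16; 3j²(4 2 2; 0 0 0) = Δ·Π!·Σ² = 2/35  (sign +1)
B: Δ: 4! 4! 0! / 9! → 1/630; sum: t=1:−1/36 = -1/36; 3j²(4 2 2; 2 -1 -1) = Δ·Π!·Σ² = 4/63  (sign +1)
I_A²/I_B² = (2/35)/(4/63) = 9/10

9/10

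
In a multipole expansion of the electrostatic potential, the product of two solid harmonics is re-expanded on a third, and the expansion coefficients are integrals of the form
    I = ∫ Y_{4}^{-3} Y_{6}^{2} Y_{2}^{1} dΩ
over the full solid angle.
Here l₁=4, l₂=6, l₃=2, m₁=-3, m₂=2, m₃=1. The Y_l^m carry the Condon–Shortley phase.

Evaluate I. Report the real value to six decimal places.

Rules hold: Σm=0, L=12 even, 2≤2≤10.
N = 9·13·5 = 585
Δ = 8!·0!·4!/13! = 1/6435
Racah Σ t=4..4: t=4:+1/2304 = 1/2304
⇒ 3j(4 6 2; 0 0 0)² = 5/143, sgn +1
Racah Σ t=7..7: t=7:−1/30240 = -1/30240
⇒ 3j(4 6 2; -3 2 1)² = 32/6435, sgn +1
4πI² = N·(3j₀)²·(3jₘ)² = 160/1573
I = +1·√(0.101716/4π) = 0.08996855

0.089969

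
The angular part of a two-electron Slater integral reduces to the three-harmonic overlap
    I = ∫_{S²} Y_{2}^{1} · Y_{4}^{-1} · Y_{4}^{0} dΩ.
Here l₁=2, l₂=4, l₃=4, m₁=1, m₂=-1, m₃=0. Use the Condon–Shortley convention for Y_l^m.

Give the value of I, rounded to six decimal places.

Checks pass: Σm=0; 10 even; l₃=4∈[2,6].
(2·2+1)(2·4+1)(2·4+1) = 405
Δ: 2! 2! 6! / 11! → 1/13860
sum: t=0:+1/192 t=1:−1/36 t=2:+1/192 = -5/288
3j²(2 4 4; 0 0 0) = Δ·Π!·Σ² = 20/693  (sign -1)
sum: t=0:+1/72 t=1:−1/96 = 1/288
3j²(2 4 4; 1 -1 0) = Δ·Π!·Σ² = 1/462  (sign +1)
combine: 4πI² = 405·20/693·1/462 = 150/5929
take √, sign -1: I = -0.04486937

-0.044869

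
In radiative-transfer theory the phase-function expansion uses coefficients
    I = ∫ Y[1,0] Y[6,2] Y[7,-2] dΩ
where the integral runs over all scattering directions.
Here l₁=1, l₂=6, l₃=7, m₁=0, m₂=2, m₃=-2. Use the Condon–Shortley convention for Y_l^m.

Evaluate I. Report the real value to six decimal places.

Rules hold: Σm=0, L=14 even, 5≤7≤7.
N = 3·13·15 = 585
Δ = 0!·2!·12!/15! = 1/1365
Racah Σ t=0..0: t=0:+1/518400 = 1/518400
⇒ 3j(1 6 7; 0 0 0)² = 7/195, sgn -1
Racah Σ t=0..0: t=0:+1/967680 = 1/967680
⇒ 3j(1 6 7; 0 2 -2)² = 3/91, sgn -1
4πI² = N·(3j₀)²·(3jₘ)² = 9/13
I = +1·√(0.692308/4π) = 0.23471705

0.234717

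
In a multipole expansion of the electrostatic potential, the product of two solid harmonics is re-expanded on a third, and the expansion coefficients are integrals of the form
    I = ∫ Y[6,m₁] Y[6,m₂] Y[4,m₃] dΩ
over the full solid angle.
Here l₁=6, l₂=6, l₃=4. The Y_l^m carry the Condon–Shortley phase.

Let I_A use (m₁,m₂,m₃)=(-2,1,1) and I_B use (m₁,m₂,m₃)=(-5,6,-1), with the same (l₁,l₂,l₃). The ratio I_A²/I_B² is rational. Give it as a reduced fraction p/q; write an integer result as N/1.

Shared (l₁,l₂,l₃)=(6,6,4): N and (l;000)² cancel in I_A²/I_B².
A: Δ = 8!·4!·4!/17! = 1/15315300; Racah Σ t=4..7: t=4:+1/82944 t=5:−1/17280 t=6:+1/34560 t=7:−1/725760 = -53/2903040; ⇒ 3j(6 6 4; -2 1 1)² = 2809/306306, sgn +1
B: Δ = 8!·4!·4!/17! = 1/15315300; Racah Σ t=8..8: t=8:+1/5806080 = 1/5806080; ⇒ 3j(6 6 4; -5 6 -1)² = 165/6188, sgn -1
I_A²/I_B² = (2809/306306)/(165/6188) = 5618/16335

5618/16335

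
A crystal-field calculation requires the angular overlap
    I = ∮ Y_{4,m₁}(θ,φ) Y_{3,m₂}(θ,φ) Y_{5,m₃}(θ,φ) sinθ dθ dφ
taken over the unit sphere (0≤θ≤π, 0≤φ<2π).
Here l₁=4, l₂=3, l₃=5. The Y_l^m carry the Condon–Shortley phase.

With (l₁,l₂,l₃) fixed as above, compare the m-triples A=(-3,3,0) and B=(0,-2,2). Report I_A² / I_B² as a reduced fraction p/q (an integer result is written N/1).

9/4

l's match ⇒ only the (l;m) 3-j factors differ between A and B.
A: triangle coeff Δ(4,3,5) = 1/180180; Σ_t [2,2]: t=2:+1/5760 = 1/5760; (3j)²=5/572 [(4 3 5; -3 3 0)], sign=-1
B: triangle coeff Δ(4,3,5) = 1/180180; Σ_t [0,1]: t=0:+1/576 t=1:−1/864 = 1/1728; (3j)²=5/1287 [(4 3 5; 0 -2 2)], sign=-1
I_A²/I_B² = (5/572)/(5/1287) = 9/4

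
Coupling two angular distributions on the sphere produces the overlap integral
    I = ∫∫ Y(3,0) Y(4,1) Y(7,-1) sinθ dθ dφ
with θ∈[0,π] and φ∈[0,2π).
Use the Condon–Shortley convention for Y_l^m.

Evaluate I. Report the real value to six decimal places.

-0.225497

Rules hold: Σm=0, L=14 even, 1≤7≤7.
N = 7·9·15 = 945
Δ = 0!·6!·8!/15! = 1/45045
Racah Σ t=0..0: t=0:+1/20736 = 1/20736
⇒ 3j(3 4 7; 0 0 0)² = 35/1287, sgn -1
Racah Σ t=0..0: t=0:+1/25920 = 1/25920
⇒ 3j(3 4 7; 0 1 -1)² = 32/1287, sgn +1
4πI² = N·(3j₀)²·(3jₘ)² = 39200/61347
I = -1·√(0.638988/4π) = -0.22549735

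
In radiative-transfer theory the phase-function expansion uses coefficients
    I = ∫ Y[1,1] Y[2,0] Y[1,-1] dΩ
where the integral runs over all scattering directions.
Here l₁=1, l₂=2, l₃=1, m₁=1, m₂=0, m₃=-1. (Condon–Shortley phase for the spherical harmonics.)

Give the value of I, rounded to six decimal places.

0.126157

Rules hold: Σm=0, L=4 even, 1≤1≤3.
N = 3·5·3 = 45
Δ = 2!·0!·2!/5! = 1/30
Racah Σ t=1..1: t=1:−1/1 = -1/1
⇒ 3j(1 2 1; 0 0 0)² = 2/15, sgn +1
Racah Σ t=0..0: t=0:+1/4 = 1/4
⇒ 3j(1 2 1; 1 0 -1)² = 1/30, sgn +1
4πI² = N·(3j₀)²·(3jₘ)² = 1/5
I = +1·√(0.2/4π) = 0.12615663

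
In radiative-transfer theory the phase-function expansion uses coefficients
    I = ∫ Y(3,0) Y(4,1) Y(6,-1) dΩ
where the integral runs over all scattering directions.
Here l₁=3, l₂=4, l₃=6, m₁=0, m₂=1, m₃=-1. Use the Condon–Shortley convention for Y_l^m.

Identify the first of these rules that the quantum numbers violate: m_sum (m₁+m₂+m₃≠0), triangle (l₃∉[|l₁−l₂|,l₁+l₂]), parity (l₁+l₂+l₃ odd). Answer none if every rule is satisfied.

azimuthal sum: 0 + 1 − 1 = 0  ✓
1 ≤ 6 ≤ 7 (triangle on l)  ✓
L = 3 + 4 + 6 = 13 (odd)  ✗

parity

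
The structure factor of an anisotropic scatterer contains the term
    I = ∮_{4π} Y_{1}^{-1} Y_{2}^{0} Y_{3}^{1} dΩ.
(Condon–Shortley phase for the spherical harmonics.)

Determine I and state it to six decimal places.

-0.202301

Checks pass: Σm=0; 6 even; l₃=3∈[1,3].
(2·1+1)(2·2+1)(2·3+1) = 105
Δ: 0! 2! 4! / 7! → 1/105
sum: t=0:+1/4 = 1/4
3j²(1 2 3; 0 0 0) = Δ·Π!·Σ² = 3/35  (sign -1)
sum: t=0:+1/8 = 1/8
3j²(1 2 3; -1 0 1) = Δ·Π!·Σ² = 2/35  (sign +1)
combine: 4πI² = 105·3/35·2/35 = 18/35
take √, sign -1: I = -0.20230066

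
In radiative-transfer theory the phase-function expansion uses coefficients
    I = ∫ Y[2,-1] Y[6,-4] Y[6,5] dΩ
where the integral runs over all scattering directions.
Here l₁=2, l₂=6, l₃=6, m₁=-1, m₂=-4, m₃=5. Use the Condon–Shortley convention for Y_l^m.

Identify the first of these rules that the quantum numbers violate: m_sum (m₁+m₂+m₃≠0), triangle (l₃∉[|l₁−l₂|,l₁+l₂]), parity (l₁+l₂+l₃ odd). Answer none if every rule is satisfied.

none

Σmᵢ = 0  ✓
l₃∈[|l₁−l₂|,l₁+l₂]=[4,8], have l₃=6  ✓
Σlᵢ = 14 ⇒ even  ✓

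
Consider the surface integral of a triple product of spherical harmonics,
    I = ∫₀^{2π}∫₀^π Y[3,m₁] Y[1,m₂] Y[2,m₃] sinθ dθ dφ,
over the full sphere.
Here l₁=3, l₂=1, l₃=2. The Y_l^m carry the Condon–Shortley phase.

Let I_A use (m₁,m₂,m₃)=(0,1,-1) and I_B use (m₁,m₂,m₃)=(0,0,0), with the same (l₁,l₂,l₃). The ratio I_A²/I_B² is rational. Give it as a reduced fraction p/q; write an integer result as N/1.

1/3

Shared (l₁,l₂,l₃)=(3,1,2): N and (l;000)² cancel in I_A²/I_B².
A: Δ = 2!·4!·0!/7! = 1/105; Racah Σ t=2..2: t=2:+1/12 = 1/12; ⇒ 3j(3 1 2; 0 1 -1)² = 1/35, sgn -1
B: Δ = 2!·4!·0!/7! = 1/105; Racah Σ t=1..1: t=1:−1/4 = -1/4; ⇒ 3j(3 1 2; 0 0 0)² = 3/35, sgn -1
I_A²/I_B² = (1/35)/(3/35) = 1/3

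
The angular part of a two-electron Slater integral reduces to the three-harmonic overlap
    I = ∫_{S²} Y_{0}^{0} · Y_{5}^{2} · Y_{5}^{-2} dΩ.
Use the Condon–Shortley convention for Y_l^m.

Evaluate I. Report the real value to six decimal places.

Rules hold: Σm=0, L=10 even, 5≤5≤5.
N = 1·11·11 = 121
Δ = 0!·0!·10!/11! = 1/11
Racah Σ t=0..0: t=0:+1/14400 = 1/14400
⇒ 3j(0 5 5; 0 0 0)² = 1/11, sgn -1
Racah Σ t=0..0: t=0:+1/30240 = 1/30240
⇒ 3j(0 5 5; 0 2 -2)² = 1/11, sgn -1
4πI² = N·(3j₀)²·(3jₘ)² = 1/1
I = +1·√(1/4π) = 0.28209479

0.282095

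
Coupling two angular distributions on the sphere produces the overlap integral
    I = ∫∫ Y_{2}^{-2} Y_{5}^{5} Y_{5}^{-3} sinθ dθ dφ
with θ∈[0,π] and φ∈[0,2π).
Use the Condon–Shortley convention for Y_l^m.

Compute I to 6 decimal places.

Checks pass: Σm=0; 12 even; l₃=5∈[3,7].
(2·2+1)(2·5+1)(2·5+1) = 605
Δ: 2! 2! 8! / 13! → 1/38610
sum: t=0:+1/2880 t=1:−1/576 t=2:+1/2880 = -1/960
3j²(2 5 5; 0 0 0) = Δ·Π!·Σ² = 10/429  (sign +1)
sum: t=2:+1/161280 = 1/161280
3j²(2 5 5; -2 5 -3) = Δ·Π!·Σ² = 1/143  (sign +1)
combine: 4πI² = 605·10/429·1/143 = 50/507
take √, sign +1: I = 0.08858824

0.088588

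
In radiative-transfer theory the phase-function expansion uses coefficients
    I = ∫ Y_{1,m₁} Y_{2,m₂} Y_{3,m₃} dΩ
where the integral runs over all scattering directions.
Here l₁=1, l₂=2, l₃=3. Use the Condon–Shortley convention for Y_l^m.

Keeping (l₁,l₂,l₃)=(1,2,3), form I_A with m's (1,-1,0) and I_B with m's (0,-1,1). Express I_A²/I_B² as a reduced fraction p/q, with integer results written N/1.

3/8

l's match ⇒ only the (l;m) 3-j factors differ between A and B.
A: triangle coeff Δ(1,2,3) = 1/105; Σ_t [0,0]: t=0:+1/12 = 1/12; (3j)²=1/35 [(1 2 3; 1 -1 0)], sign=-1
B: triangle coeff Δ(1,2,3) = 1/105; Σ_t [0,0]: t=0:+1/6 = 1/6; (3j)²=8/105 [(1 2 3; 0 -1 1)], sign=+1
I_A²/I_B² = (1/35)/(8/105) = 3/8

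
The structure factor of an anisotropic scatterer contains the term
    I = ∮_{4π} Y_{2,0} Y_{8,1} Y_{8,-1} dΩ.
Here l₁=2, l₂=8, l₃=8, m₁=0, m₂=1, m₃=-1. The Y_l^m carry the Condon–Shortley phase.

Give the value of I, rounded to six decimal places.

-0.152716

m-sum 0 ✓  L=18 even ✓  6≤8≤10 ✓
Π(2lᵢ+1) = 5×17×17 = 1445
triangle coeff Δ(2,8,8) = 1/348840
Σ_t [0,2]: t=0:+1/116121600 t=1:−1/25401600 t=2:+1/116121600 = -1/45158400
(3j)²=24/1615 [(2 8 8; 0 0 0)], sign=-1
Σ_t [0,2]: t=0:+1/174182400 t=1:−1/29030400 t=2:+1/101606400 = -23/1219276800
(3j)²=529/38760 [(2 8 8; 0 1 -1)], sign=+1
⇒ 4πI² = 529/1805
I = (-1)√(529/1805/(4π)) = -0.15271592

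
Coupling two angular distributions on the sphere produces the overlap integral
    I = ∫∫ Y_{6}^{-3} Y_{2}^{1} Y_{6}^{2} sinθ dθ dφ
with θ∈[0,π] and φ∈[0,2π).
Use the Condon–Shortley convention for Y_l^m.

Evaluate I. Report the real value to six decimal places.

-0.140463

Checks pass: Σm=0; 14 even; l₃=6∈[4,8].
(2·6+1)(2·2+1)(2·6+1) = 845
Δ: 2! 10! 2! / 15! → 1/90090
sum: t=0:+1/69120 t=1:−1/14400 t=2:+1/69120 = -7/172800
3j²(6 2 6; 0 0 0) = Δ·Π!·Σ² = 14/715  (sign -1)
sum: t=1:−1/161280 t=2:+1/60480 = 1/96768
3j²(6 2 6; -3 1 2) = Δ·Π!·Σ² = 15/1001  (sign +1)
combine: 4πI² = 845·14/715·15/1001 = 30/121
take √, sign -1: I = -0.14046335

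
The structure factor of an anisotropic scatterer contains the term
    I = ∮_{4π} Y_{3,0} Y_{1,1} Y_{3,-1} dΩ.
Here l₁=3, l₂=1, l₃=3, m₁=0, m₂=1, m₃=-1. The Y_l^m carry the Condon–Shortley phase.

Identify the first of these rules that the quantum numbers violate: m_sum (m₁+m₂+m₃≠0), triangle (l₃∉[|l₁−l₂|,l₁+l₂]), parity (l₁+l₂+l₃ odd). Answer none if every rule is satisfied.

parity

m₁+m₂+m₃ = 0 + 1 − 1 = 0  ✓
triangle: |3−1|=2 ≤ l₃=3 ≤ 3+1=4  ✓
parity: l₁+l₂+l₃ = 7 is odd  ✗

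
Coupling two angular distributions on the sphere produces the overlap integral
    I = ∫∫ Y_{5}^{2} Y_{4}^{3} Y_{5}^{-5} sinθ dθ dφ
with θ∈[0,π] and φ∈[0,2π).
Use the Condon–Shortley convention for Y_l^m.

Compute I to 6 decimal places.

0.140629

Rules hold: Σm=0, L=14 even, 1≤5≤9.
N = 11·9·11 = 1089
Δ = 4!·6!·4!/15! = 1/3153150
Racah Σ t=0..4: t=0:+1/69120 t=1:−1/1728 t=2:+1/576 t=3:−1/1728 t=4:+1/69120 = 7/11520
⇒ 3j(5 4 5; 0 0 0)² = 2/143, sgn -1
Racah Σ t=3..3: t=3:−1/103680 = -1/103680
⇒ 3j(5 4 5; 2 3 -5)² = 7/429, sgn -1
4πI² = N·(3j₀)²·(3jₘ)² = 42/169
I = +1·√(0.248521/4π) = 0.14062948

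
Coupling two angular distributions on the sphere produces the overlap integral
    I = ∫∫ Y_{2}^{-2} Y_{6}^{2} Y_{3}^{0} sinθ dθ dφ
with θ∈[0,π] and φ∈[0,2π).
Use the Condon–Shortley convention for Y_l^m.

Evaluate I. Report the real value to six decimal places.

0.000000

l₃=3 ∉ [4,8] — triangle fails ⇒ I = 0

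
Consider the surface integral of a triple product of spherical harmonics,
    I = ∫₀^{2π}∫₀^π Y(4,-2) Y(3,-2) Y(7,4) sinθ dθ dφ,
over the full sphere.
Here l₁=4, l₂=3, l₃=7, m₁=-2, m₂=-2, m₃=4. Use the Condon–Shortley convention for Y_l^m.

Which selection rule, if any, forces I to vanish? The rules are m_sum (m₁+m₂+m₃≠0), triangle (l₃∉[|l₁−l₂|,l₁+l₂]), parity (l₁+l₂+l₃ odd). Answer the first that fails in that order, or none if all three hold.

azimuthal sum: -2 − 2 + 4 = 0  ✓
1 ≤ 7 ≤ 7 (triangle on l)  ✓
L = 4 + 3 + 7 = 14 (even)  ✓

none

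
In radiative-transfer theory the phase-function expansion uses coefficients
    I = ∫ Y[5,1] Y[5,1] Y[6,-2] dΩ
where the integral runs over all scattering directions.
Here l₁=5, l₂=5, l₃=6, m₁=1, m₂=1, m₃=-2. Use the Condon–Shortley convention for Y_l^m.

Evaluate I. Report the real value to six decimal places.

0.125759

Rules hold: Σm=0, L=16 even, 0≤6≤10.
N = 11·11·13 = 1573
Δ = 4!·6!·6!/17! = 1/28588560
Racah Σ t=0..4: t=0:+1/345600 t=1:−1/13824 t=2:+1/5184 t=3:−1/13824 t=4:+1/345600 = 7/129600
⇒ 3j(5 5 6; 0 0 0)² = 80/7293, sgn +1
Racah Σ t=0..4: t=0:+1/829440 t=1:−1/25920 t=2:+1/9216 t=3:−1/25920 t=4:+1/829440 = 7/207360
⇒ 3j(5 5 6; 1 1 -2)² = 28/2431, sgn +1
4πI² = N·(3j₀)²·(3jₘ)² = 2240/11271
I = +1·√(0.19874/4π) = 0.12575865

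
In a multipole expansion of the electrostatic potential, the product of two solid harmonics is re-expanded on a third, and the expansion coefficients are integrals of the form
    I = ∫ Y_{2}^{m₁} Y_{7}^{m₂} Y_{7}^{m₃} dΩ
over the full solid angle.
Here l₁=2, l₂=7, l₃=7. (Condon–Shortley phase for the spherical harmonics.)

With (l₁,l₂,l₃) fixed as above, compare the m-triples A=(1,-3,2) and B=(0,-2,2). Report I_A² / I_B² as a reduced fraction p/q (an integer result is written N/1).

1875/1936

l's match ⇒ only the (l;m) 3-j factors differ between A and B.
A: triangle coeff Δ(2,7,7) = 1/185640; Σ_t [0,1]: t=0:+1/1935360 t=1:−1/4354560 = 1/3483648; (3j)²=125/12376 [(2 7 7; 1 -3 2)], sign=-1
B: triangle coeff Δ(2,7,7) = 1/185640; Σ_t [0,2]: t=0:+1/2419200 t=1:−1/967680 t=2:+1/8709120 = -11/21772800; (3j)²=242/23205 [(2 7 7; 0 -2 2)], sign=+1
I_A²/I_B² = (125/12376)/(242/23205) = 1875/1936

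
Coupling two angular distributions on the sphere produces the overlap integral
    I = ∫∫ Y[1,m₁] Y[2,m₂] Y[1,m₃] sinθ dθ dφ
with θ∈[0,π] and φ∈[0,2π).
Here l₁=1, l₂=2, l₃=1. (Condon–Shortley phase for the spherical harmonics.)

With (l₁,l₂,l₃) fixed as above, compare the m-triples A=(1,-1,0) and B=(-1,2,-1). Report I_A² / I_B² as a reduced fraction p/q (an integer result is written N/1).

l's match ⇒ only the (l;m) 3-j factors differ between A and B.
A: triangle coeff Δ(1,2,1) = 1/30; Σ_t [0,0]: t=0:+1/2 = 1/2; (3j)²=1/10 [(1 2 1; 1 -1 0)], sign=-1
B: triangle coeff Δ(1,2,1) = 1/30; Σ_t [2,2]: t=2:+1/4 = 1/4; (3j)²=1/5 [(1 2 1; -1 2 -1)], sign=+1
I_A²/I_B² = (1/10)/(1/5) = 1/2

1/2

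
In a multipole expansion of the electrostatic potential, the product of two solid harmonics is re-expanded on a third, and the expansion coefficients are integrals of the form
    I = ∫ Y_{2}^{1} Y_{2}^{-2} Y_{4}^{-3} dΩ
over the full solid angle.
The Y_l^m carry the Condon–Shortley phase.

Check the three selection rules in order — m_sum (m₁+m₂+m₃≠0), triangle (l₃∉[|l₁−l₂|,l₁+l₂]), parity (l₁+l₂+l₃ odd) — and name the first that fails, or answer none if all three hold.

m_sum

Σmᵢ = -4  ✗
l₃∈[|l₁−l₂|,l₁+l₂]=[0,4], have l₃=4
Σlᵢ = 8 ⇒ even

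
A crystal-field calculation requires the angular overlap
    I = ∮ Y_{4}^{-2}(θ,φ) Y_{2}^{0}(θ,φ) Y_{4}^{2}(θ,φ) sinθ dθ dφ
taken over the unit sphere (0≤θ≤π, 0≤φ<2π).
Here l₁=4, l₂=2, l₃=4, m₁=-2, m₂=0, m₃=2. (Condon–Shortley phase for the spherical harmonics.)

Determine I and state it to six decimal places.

0.065536

Checks pass: Σm=0; 10 even; l₃=4∈[2,6].
(2·4+1)(2·2+1)(2·4+1) = 405
Δ: 2! 6! 2! / 11! → 1/13860
sum: t=0:+1/192 t=1:−1/36 t=2:+1/192 = -5/288
3j²(4 2 4; 0 0 0) = Δ·Π!·Σ² = 20/693  (sign -1)
sum: t=0:+1/2880 t=1:−1/120 t=2:+1/192 = -1/360
3j²(4 2 4; -2 0 2) = Δ·Π!·Σ² = 16/3465  (sign -1)
combine: 4πI² = 405·20/693·16/3465 = 320/5929
take √, sign +1: I = 0.06553591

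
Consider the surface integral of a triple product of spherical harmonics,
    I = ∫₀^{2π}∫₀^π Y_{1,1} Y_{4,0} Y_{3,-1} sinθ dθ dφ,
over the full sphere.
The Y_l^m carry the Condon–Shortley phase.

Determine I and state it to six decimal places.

0.150786

Rules hold: Σm=0, L=8 even, 3≤3≤5.
N = 3·9·7 = 189
Δ = 2!·0!·6!/9! = 1/252
Racah Σ t=1..1: t=1:−1/36 = -1/36
⇒ 3j(1 4 3; 0 0 0)² = 4/63, sgn +1
Racah Σ t=0..0: t=0:+1/96 = 1/96
⇒ 3j(1 4 3; 1 0 -1)² = 1/42, sgn +1
4πI² = N·(3j₀)²·(3jₘ)² = 2/7
I = +1·√(0.285714/4π) = 0.15078601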